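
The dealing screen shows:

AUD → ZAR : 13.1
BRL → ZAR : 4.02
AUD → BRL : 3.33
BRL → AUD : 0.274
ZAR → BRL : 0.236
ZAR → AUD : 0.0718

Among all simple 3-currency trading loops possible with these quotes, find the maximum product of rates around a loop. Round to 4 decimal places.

AUD→BRL→ZAR→AUD: 3.33 × 4.02 × 0.0718 = 0.96116
AUD→ZAR→BRL→AUD: 13.1 × 0.236 × 0.274 = 0.84710
Maximum is AUD→BRL→ZAR→AUD at 0.9612; no arbitrage — every cycle loses value.

0.9612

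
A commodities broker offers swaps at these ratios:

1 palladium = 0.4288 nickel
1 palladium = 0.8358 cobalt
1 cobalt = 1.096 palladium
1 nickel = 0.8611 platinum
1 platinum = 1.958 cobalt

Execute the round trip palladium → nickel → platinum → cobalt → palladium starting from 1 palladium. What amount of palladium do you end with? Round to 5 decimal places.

1 palladium × 0.4288 = 0.4288 nickel
0.4288 nickel × 0.8611 = 0.36923968 platinum
0.36923968 platinum × 1.958 = 0.72297129344 cobalt
0.72297129344 cobalt × 1.096 = 0.79237653761024 palladium

0.79238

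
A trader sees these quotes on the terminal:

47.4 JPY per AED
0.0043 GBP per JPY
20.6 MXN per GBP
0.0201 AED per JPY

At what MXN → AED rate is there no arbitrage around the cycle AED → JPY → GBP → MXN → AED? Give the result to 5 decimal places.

Known legs of the cycle: 47.4 × 0.0043 × 20.6 = 4.198692
For no arbitrage the full-cycle product must be 1, so the missing rate is 1 / 4.198692 ≈ 0.2381694.

0.23817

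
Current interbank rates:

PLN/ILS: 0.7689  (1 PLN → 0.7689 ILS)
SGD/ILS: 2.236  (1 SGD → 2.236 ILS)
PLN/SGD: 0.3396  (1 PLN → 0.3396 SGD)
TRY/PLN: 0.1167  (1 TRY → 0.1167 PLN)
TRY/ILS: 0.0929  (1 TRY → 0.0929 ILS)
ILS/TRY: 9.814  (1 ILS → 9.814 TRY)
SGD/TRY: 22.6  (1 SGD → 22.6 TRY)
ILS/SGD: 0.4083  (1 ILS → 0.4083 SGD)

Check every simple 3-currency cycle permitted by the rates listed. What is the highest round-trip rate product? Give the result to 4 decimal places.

TRY→PLN→SGD→TRY: 0.1167 × 0.3396 × 22.6 = 0.89567
TRY→PLN→ILS→TRY: 0.1167 × 0.7689 × 9.814 = 0.88062
TRY→ILS→SGD→TRY: 0.0929 × 0.4083 × 22.6 = 0.85724
Maximum is TRY→PLN→SGD→TRY at 0.8957; no arbitrage — every cycle loses value.

0.8957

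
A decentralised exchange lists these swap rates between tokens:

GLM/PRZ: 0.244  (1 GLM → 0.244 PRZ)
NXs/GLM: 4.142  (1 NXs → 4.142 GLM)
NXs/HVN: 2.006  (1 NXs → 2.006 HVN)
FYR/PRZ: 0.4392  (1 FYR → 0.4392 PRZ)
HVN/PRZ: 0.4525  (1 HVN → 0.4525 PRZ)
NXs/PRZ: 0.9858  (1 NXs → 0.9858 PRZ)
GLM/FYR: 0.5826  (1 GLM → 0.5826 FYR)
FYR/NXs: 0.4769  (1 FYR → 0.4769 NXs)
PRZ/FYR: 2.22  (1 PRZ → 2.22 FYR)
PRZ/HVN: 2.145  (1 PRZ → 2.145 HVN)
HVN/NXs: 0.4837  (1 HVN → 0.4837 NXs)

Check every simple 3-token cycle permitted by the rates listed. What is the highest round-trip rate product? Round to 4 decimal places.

FYR→NXs→GLM→FYR: 0.4769 × 4.142 × 0.5826 = 1.15082
FYR→NXs→PRZ→FYR: 0.4769 × 0.9858 × 2.22 = 1.04368
HVN→NXs→PRZ→HVN: 0.4837 × 0.9858 × 2.145 = 1.02280
Maximum is FYR→NXs→GLM→FYR at 1.1508; arbitrage exists.

1.1508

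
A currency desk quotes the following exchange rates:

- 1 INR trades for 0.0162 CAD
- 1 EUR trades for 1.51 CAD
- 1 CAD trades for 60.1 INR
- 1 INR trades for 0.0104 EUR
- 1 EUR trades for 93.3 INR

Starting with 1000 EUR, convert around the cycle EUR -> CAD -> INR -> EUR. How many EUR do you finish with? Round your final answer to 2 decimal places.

1000 EUR × 1.51 = 1510 CAD
1510 CAD × 60.1 = 90751 INR
90751 INR × 0.0104 = 943.8104 EUR

943.81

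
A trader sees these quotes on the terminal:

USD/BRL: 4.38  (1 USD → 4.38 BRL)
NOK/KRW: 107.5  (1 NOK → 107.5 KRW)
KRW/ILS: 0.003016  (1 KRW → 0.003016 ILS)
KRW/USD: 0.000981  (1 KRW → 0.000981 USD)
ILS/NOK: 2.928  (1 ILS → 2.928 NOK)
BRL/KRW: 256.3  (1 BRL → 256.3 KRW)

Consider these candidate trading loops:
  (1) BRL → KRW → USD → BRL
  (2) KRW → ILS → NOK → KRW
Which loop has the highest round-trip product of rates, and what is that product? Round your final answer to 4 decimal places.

(1) 256.3 × 0.000981 × 4.38 = 1.10126
(2) 0.003016 × 2.928 × 107.5 = 0.94932
Highest is cycle (1) at 1.1013 (>1, arbitrage).

1.1013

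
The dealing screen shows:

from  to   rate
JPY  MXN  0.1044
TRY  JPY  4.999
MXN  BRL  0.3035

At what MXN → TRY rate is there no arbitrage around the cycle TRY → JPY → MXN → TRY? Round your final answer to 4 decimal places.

1.9161

Known legs of the cycle: 4.999 × 0.1044 = 0.5218956
For no arbitrage the full-cycle product must be 1, so the missing rate is 1 / 0.5218956 ≈ 1.916092.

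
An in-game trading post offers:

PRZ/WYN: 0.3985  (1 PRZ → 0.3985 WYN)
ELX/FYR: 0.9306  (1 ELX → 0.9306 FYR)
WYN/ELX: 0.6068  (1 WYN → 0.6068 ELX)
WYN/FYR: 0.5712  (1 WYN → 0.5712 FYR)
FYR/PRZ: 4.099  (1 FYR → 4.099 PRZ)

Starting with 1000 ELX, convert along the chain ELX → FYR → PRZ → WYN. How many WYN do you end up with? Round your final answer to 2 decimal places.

1520.09

1000 ELX × 0.9306 = 930.6 FYR
930.6 FYR × 4.099 = 3814.5294 PRZ
3814.5294 PRZ × 0.3985 = 1520.0899659 WYN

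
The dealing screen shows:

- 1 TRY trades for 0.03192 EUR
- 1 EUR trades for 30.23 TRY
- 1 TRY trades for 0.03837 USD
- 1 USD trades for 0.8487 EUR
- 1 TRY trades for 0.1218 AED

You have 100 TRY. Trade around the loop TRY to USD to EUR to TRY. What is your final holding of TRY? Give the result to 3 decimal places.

100 TRY × 0.03837 = 3.837 USD
3.837 USD × 0.8487 = 3.2564619 EUR
3.2564619 EUR × 30.23 = 98.442843237 TRY

98.443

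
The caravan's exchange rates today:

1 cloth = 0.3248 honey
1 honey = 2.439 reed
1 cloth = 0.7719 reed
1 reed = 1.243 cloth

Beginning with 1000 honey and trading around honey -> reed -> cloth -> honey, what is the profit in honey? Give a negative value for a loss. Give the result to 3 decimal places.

1000 honey × 2.439 = 2439 reed
2439 reed × 1.243 = 3031.677 cloth
3031.677 cloth × 0.3248 = 984.6886896 honey
Net change: 984.6886896 − 1000 = -15.3113104 honey

-15.311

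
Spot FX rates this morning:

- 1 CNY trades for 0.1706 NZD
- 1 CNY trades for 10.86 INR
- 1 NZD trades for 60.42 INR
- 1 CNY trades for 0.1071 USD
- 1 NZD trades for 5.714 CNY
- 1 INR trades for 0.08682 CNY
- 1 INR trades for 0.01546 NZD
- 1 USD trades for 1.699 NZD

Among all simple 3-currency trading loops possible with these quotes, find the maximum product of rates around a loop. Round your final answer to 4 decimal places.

USD→NZD→CNY→USD: 1.699 × 5.714 × 0.1071 = 1.03974
CNY→INR→NZD→CNY: 10.86 × 0.01546 × 5.714 = 0.95936
CNY→NZD→INR→CNY: 0.1706 × 60.42 × 0.08682 = 0.89491
Maximum is USD→NZD→CNY→USD at 1.0397; arbitrage exists.

1.0397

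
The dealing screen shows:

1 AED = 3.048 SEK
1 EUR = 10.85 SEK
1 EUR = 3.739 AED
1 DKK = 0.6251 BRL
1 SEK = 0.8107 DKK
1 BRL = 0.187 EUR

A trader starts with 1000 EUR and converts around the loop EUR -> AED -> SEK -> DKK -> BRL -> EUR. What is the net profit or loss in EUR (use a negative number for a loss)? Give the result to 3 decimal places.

1000 EUR × 3.739 = 3739 AED
3739 AED × 3.048 = 11396.472 SEK
11396.472 SEK × 0.8107 = 9239.1198504 DKK
9239.1198504 DKK × 0.6251 = 5775.37381848504 BRL
5775.37381848504 BRL × 0.187 = 1079.99490405670248 EUR
Net change: 1079.99490405670248 − 1000 = 79.99490405670248 EUR

79.995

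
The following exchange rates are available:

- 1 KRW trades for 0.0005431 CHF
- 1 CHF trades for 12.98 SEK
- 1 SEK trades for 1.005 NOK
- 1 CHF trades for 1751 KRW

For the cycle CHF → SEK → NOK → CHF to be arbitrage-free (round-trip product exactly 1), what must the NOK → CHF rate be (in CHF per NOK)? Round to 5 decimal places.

0.07666

Known legs of the cycle: 12.98 × 1.005 = 13.0449
For no arbitrage the full-cycle product must be 1, so the missing rate is 1 / 13.0449 ≈ 0.0766583.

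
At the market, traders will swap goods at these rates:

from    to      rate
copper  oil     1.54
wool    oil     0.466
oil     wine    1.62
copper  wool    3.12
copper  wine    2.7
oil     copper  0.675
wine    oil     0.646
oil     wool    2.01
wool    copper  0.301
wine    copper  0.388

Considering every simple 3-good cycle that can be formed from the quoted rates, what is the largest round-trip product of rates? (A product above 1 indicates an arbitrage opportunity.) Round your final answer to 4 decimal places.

copper→wine→oil→copper: 2.7 × 0.646 × 0.675 = 1.17734
wool→oil→copper→wool: 0.466 × 0.675 × 3.12 = 0.98140
copper→oil→wine→copper: 1.54 × 1.62 × 0.388 = 0.96798
wool→copper→oil→wool: 0.301 × 1.54 × 2.01 = 0.93172
Maximum is copper→wine→oil→copper at 1.1773; arbitrage exists.

1.1773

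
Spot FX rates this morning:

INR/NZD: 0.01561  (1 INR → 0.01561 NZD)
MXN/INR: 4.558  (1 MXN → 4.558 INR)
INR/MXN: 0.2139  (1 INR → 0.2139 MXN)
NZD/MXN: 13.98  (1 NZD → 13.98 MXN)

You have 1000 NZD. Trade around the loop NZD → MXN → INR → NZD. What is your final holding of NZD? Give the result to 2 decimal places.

994.68

1000 NZD × 13.98 = 13980 MXN
13980 MXN × 4.558 = 63720.84 INR
63720.84 INR × 0.01561 = 994.6823124 NZD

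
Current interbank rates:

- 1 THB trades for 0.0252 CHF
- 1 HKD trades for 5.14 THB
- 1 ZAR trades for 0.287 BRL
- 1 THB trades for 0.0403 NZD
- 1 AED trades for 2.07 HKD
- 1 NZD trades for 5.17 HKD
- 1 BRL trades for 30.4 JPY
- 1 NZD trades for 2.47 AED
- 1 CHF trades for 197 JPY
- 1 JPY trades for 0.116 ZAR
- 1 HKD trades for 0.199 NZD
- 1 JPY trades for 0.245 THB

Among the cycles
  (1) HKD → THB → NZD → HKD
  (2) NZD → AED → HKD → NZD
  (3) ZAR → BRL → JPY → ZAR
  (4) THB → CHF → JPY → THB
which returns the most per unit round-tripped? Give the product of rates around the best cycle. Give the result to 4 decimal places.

1.2163

(1) 5.14 × 0.0403 × 5.17 = 1.07092
(2) 2.47 × 2.07 × 0.199 = 1.01747
(3) 0.287 × 30.4 × 0.116 = 1.01208
(4) 0.0252 × 197 × 0.245 = 1.21628
Highest is cycle (4) at 1.2163 (>1, arbitrage).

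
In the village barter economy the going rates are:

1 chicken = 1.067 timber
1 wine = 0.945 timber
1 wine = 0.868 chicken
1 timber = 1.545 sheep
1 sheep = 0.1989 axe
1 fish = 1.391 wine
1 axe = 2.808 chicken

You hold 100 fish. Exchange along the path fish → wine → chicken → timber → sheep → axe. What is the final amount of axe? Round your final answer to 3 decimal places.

100 fish × 1.391 = 139.1 wine
139.1 wine × 0.868 = 120.7388 chicken
120.7388 chicken × 1.067 = 128.8282996 timber
128.8282996 timber × 1.545 = 199.039722882 sheep
199.039722882 sheep × 0.1989 = 39.5890008812298 axe

39.589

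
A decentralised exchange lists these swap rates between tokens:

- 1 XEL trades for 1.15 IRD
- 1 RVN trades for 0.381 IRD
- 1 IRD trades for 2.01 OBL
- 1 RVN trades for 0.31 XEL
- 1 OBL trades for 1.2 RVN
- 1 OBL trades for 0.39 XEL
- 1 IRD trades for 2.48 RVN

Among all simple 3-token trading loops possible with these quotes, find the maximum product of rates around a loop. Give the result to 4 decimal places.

0.9190

IRD→OBL→RVN→IRD: 2.01 × 1.2 × 0.381 = 0.91897
XEL→IRD→OBL→XEL: 1.15 × 2.01 × 0.39 = 0.90149
XEL→IRD→RVN→XEL: 1.15 × 2.48 × 0.31 = 0.88412
Maximum is IRD→OBL→RVN→IRD at 0.9190; no arbitrage — every cycle loses value.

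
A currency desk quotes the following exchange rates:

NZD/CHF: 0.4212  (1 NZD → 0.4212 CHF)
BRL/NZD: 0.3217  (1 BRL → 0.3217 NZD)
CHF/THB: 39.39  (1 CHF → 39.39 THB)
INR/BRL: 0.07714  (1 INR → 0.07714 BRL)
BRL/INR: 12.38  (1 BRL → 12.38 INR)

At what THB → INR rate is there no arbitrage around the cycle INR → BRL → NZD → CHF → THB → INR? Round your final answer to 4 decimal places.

2.4288

Known legs of the cycle: 0.07714 × 0.3217 × 0.4212 × 39.39 = 0.411722914841784
For no arbitrage the full-cycle product must be 1, so the missing rate is 1 / 0.411722914841784 ≈ 2.428818.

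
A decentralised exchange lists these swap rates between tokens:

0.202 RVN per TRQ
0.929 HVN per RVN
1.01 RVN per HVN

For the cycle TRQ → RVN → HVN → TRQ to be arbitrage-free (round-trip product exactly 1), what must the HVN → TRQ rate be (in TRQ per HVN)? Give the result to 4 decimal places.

5.3288

Known legs of the cycle: 0.202 × 0.929 = 0.187658
For no arbitrage the full-cycle product must be 1, so the missing rate is 1 / 0.187658 ≈ 5.328843.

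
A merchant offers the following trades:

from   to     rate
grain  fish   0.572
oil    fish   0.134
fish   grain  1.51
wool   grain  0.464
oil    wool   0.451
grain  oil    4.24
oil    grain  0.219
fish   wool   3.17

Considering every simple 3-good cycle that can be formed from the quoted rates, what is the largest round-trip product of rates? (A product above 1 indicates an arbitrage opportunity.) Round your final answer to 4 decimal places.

0.8873

oil→wool→grain→oil: 0.451 × 0.464 × 4.24 = 0.88728
oil→fish→grain→oil: 0.134 × 1.51 × 4.24 = 0.85792
fish→wool→grain→fish: 3.17 × 0.464 × 0.572 = 0.84134
Maximum is oil→wool→grain→oil at 0.8873; no arbitrage — every cycle loses value.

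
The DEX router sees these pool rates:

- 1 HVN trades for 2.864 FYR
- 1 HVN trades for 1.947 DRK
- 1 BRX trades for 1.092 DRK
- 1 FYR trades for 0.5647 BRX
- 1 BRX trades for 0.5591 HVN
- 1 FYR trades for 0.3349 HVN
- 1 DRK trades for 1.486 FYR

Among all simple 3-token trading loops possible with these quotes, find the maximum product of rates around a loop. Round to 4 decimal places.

FYR→HVN→DRK→FYR: 0.3349 × 1.947 × 1.486 = 0.96895
FYR→BRX→DRK→FYR: 0.5647 × 1.092 × 1.486 = 0.91635
FYR→BRX→HVN→FYR: 0.5647 × 0.5591 × 2.864 = 0.90423
Maximum is FYR→HVN→DRK→FYR at 0.9689; no arbitrage — every cycle loses value.

0.9689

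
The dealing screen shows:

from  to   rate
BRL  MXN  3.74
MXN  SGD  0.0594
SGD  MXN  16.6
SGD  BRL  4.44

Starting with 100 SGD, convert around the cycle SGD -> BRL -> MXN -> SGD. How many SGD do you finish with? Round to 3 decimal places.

100 SGD × 4.44 = 444 BRL
444 BRL × 3.74 = 1660.56 MXN
1660.56 MXN × 0.0594 = 98.637264 SGD

98.637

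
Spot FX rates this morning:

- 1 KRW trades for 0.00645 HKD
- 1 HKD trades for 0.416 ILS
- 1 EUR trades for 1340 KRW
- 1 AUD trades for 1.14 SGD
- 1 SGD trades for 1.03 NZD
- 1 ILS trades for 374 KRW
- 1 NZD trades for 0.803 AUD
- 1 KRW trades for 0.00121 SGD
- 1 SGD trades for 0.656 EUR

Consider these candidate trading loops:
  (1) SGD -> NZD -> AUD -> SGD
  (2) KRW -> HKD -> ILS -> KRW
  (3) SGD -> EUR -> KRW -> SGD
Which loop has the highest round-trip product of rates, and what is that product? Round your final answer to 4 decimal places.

1.0636

(1) 1.03 × 0.803 × 1.14 = 0.94288
(2) 0.00645 × 0.416 × 374 = 1.00352
(3) 0.656 × 1340 × 0.00121 = 1.06364
Highest is cycle (3) at 1.0636 (>1, arbitrage).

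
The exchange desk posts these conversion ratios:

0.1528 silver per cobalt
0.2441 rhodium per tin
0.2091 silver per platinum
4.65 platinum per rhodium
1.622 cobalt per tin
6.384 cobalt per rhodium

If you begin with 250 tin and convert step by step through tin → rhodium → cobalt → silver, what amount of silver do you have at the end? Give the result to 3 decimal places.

250 tin × 0.2441 = 61.025 rhodium
61.025 rhodium × 6.384 = 389.5836 cobalt
389.5836 cobalt × 0.1528 = 59.52837408 silver

59.528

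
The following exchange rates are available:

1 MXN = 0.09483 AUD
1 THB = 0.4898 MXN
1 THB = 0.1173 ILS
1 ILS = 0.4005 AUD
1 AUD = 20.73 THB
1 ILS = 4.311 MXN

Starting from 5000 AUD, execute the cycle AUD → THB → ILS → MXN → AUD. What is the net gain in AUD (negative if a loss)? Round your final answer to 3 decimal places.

5000 AUD × 20.73 = 103650 THB
103650 THB × 0.1173 = 12158.145 ILS
12158.145 ILS × 4.311 = 52413.763095 MXN
52413.763095 MXN × 0.09483 = 4970.39715429885 AUD
Net change: 4970.39715429885 − 5000 = -29.60284570115 AUD

-29.603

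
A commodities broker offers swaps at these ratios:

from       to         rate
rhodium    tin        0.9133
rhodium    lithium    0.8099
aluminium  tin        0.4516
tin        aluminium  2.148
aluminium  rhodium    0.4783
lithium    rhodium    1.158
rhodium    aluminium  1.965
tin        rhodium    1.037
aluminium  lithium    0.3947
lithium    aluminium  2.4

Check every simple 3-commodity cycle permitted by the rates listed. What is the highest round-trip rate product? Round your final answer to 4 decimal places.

0.9383

aluminium→rhodium→tin→aluminium: 0.4783 × 0.9133 × 2.148 = 0.93831
aluminium→rhodium→lithium→aluminium: 0.4783 × 0.8099 × 2.4 = 0.92970
aluminium→tin→rhodium→aluminium: 0.4516 × 1.037 × 1.965 = 0.92023
aluminium→lithium→rhodium→aluminium: 0.3947 × 1.158 × 1.965 = 0.89813
Maximum is aluminium→rhodium→tin→aluminium at 0.9383; no arbitrage — every cycle loses value.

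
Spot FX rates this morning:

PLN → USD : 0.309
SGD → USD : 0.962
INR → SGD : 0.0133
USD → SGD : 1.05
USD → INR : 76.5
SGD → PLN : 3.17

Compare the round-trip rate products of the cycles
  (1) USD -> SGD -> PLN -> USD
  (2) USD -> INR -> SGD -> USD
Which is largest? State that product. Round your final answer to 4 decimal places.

(1) 1.05 × 3.17 × 0.309 = 1.02851
(2) 76.5 × 0.0133 × 0.962 = 0.97879
Highest is cycle (1) at 1.0285 (>1, arbitrage).

1.0285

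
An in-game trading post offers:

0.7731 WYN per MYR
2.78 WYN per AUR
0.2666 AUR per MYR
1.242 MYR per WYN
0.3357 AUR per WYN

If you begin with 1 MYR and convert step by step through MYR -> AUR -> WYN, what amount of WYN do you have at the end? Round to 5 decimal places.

0.74115

1 MYR × 0.2666 = 0.2666 AUR
0.2666 AUR × 2.78 = 0.741148 WYN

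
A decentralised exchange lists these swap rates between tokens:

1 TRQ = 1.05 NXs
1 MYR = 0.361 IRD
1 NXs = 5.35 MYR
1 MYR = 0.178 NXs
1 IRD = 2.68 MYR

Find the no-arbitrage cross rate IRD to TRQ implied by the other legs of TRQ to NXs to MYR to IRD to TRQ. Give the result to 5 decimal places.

0.49312

Known legs of the cycle: 1.05 × 5.35 × 0.361 = 2.0279175
For no arbitrage the full-cycle product must be 1, so the missing rate is 1 / 2.0279175 ≈ 0.4931167.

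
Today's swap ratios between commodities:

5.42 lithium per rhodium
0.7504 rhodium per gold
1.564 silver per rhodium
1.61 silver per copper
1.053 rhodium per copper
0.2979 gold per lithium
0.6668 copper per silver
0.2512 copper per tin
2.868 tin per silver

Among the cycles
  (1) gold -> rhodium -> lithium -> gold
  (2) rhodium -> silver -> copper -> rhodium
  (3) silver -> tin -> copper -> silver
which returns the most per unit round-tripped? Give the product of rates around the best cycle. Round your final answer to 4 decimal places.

1.2116

(1) 0.7504 × 5.42 × 0.2979 = 1.21161
(2) 1.564 × 0.6668 × 1.053 = 1.09815
(3) 2.868 × 0.2512 × 1.61 = 1.15991
Highest is cycle (1) at 1.2116 (>1, arbitrage).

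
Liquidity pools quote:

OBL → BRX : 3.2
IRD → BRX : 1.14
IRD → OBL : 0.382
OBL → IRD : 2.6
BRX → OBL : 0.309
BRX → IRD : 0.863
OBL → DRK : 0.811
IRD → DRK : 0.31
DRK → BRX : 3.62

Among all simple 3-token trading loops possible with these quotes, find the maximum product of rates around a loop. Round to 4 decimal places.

1.0549

OBL→BRX→IRD→OBL: 3.2 × 0.863 × 0.382 = 1.05493
IRD→DRK→BRX→IRD: 0.31 × 3.62 × 0.863 = 0.96846
OBL→IRD→BRX→OBL: 2.6 × 1.14 × 0.309 = 0.91588
OBL→DRK→BRX→OBL: 0.811 × 3.62 × 0.309 = 0.90717
Maximum is OBL→BRX→IRD→OBL at 1.0549; arbitrage exists.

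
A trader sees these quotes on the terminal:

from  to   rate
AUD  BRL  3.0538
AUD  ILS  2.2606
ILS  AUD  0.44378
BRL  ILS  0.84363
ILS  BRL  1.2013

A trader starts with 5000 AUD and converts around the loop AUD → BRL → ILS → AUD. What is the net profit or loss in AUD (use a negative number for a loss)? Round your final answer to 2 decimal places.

716.50

5000 AUD × 3.0538 = 15269 BRL
15269 BRL × 0.84363 = 12881.38647 ILS
12881.38647 ILS × 0.44378 = 5716.5016876566 AUD
Net change: 5716.5016876566 − 5000 = 716.5016876566 AUD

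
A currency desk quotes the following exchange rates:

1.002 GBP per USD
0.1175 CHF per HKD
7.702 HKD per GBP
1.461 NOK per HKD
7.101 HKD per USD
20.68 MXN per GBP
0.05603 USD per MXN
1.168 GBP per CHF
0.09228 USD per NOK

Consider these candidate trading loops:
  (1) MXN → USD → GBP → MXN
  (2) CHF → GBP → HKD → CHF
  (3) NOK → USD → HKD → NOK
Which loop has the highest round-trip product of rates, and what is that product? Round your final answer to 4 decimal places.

(1) 0.05603 × 1.002 × 20.68 = 1.16102
(2) 1.168 × 7.702 × 0.1175 = 1.05702
(3) 0.09228 × 7.101 × 1.461 = 0.95736
Highest is cycle (1) at 1.1610 (>1, arbitrage).

1.1610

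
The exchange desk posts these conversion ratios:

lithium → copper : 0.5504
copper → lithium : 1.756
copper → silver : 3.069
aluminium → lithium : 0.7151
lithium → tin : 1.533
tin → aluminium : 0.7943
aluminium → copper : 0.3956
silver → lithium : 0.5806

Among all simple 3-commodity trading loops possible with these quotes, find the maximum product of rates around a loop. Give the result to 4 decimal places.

0.9807

silver→lithium→copper→silver: 0.5806 × 0.5504 × 3.069 = 0.98074
aluminium→lithium→tin→aluminium: 0.7151 × 1.533 × 0.7943 = 0.87075
Maximum is silver→lithium→copper→silver at 0.9807; no arbitrage — every cycle loses value.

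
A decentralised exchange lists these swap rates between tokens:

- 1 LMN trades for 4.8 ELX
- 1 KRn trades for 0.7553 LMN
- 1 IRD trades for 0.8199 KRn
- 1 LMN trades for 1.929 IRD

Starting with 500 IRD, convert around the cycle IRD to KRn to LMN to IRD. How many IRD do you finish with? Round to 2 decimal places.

500 IRD × 0.8199 = 409.95 KRn
409.95 KRn × 0.7553 = 309.635235 LMN
309.635235 LMN × 1.929 = 597.286368315 IRD

597.29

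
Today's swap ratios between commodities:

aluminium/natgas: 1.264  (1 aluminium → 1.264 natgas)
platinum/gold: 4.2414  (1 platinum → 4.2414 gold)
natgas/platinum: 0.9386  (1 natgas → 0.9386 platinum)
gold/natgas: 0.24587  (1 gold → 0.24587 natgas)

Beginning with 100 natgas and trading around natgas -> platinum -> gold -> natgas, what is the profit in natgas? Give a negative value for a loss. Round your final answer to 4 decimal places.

-2.1197

100 natgas × 0.9386 = 93.86 platinum
93.86 platinum × 4.2414 = 398.097804 gold
398.097804 gold × 0.24587 = 97.88030706948 natgas
Net change: 97.88030706948 − 100 = -2.11969293052 natgas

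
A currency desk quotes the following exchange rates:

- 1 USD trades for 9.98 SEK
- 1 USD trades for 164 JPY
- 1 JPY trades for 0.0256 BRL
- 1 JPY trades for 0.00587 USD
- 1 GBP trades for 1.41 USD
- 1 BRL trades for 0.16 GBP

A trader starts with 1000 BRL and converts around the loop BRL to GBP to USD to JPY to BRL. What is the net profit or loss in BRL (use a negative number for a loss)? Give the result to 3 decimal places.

1000 BRL × 0.16 = 160 GBP
160 GBP × 1.41 = 225.6 USD
225.6 USD × 164 = 36998.4 JPY
36998.4 JPY × 0.0256 = 947.15904 BRL
Net change: 947.15904 − 1000 = -52.84096 BRL

-52.841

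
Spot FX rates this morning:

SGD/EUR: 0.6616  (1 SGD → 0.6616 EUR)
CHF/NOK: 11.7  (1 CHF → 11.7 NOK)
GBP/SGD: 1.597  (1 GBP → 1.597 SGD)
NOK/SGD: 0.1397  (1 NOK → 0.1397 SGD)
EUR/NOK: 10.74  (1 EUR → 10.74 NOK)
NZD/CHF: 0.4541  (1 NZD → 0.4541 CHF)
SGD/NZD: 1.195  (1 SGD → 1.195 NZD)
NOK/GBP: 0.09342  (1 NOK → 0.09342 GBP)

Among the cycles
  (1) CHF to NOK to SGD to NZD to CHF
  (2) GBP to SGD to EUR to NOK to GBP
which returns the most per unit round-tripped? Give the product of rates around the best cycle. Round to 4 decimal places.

1.0601

(1) 11.7 × 0.1397 × 1.195 × 0.4541 = 0.88696
(2) 1.597 × 0.6616 × 10.74 × 0.09342 = 1.06009
Highest is cycle (2) at 1.0601 (>1, arbitrage).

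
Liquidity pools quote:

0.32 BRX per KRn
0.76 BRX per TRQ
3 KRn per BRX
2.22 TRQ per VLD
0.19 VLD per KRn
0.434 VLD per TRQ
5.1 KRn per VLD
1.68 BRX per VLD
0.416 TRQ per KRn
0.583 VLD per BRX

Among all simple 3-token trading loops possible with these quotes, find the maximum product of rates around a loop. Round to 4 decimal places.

BRX→VLD→TRQ→BRX: 0.583 × 2.22 × 0.76 = 0.98364
KRn→VLD→BRX→KRn: 0.19 × 1.68 × 3 = 0.95760
KRn→BRX→VLD→KRn: 0.32 × 0.583 × 5.1 = 0.95146
KRn→TRQ→BRX→KRn: 0.416 × 0.76 × 3 = 0.94848
KRn→TRQ→VLD→KRn: 0.416 × 0.434 × 5.1 = 0.92077
Maximum is BRX→VLD→TRQ→BRX at 0.9836; no arbitrage — every cycle loses value.

0.9836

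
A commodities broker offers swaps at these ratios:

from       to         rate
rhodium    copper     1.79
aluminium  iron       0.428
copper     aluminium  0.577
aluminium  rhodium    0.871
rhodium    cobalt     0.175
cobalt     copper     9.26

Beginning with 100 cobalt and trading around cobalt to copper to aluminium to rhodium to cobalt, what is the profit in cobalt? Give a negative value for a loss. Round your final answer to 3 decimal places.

100 cobalt × 9.26 = 926 copper
926 copper × 0.577 = 534.302 aluminium
534.302 aluminium × 0.871 = 465.377042 rhodium
465.377042 rhodium × 0.175 = 81.44098235 cobalt
Net change: 81.44098235 − 100 = -18.55901765 cobalt

-18.559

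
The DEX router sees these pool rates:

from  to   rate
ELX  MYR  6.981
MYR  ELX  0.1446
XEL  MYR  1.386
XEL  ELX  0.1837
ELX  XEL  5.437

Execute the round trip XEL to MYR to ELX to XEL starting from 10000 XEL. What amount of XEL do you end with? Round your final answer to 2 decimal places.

10896.60

10000 XEL × 1.386 = 13860 MYR
13860 MYR × 0.1446 = 2004.156 ELX
2004.156 ELX × 5.437 = 10896.596172 XEL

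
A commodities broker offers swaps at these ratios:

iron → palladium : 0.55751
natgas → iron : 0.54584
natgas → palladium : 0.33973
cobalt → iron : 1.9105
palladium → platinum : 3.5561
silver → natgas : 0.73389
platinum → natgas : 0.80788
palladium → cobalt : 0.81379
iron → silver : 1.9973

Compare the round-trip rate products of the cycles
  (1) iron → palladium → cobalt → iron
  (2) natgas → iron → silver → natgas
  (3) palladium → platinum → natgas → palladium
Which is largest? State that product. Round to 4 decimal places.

(1) 0.55751 × 0.81379 × 1.9105 = 0.86679
(2) 0.54584 × 1.9973 × 0.73389 = 0.80009
(3) 3.5561 × 0.80788 × 0.33973 = 0.97601
Highest is cycle (3) at 0.9760 (≤1, no arbitrage).

0.9760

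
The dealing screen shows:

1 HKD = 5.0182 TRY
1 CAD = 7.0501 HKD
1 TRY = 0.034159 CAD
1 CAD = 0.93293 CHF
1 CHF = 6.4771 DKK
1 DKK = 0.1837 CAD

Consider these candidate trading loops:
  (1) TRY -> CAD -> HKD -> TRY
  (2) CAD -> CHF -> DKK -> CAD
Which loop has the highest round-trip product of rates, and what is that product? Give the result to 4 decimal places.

(1) 0.034159 × 7.0501 × 5.0182 = 1.20850
(2) 0.93293 × 6.4771 × 0.1837 = 1.11004
Highest is cycle (1) at 1.2085 (>1, arbitrage).

1.2085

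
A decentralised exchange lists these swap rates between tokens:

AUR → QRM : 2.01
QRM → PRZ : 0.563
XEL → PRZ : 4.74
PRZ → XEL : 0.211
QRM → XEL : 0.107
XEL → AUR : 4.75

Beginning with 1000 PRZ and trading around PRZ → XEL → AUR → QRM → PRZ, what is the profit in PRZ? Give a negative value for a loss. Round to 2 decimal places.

1000 PRZ × 0.211 = 211 XEL
211 XEL × 4.75 = 1002.25 AUR
1002.25 AUR × 2.01 = 2014.5225 QRM
2014.5225 QRM × 0.563 = 1134.1761675 PRZ
Net change: 1134.1761675 − 1000 = 134.1761675 PRZ

134.18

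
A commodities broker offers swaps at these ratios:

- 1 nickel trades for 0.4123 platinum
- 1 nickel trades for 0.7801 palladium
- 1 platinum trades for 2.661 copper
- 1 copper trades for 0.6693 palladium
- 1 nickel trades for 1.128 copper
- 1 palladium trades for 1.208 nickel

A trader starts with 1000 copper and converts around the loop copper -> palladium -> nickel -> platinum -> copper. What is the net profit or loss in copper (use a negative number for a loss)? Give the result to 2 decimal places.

-112.95

1000 copper × 0.6693 = 669.3 palladium
669.3 palladium × 1.208 = 808.5144 nickel
808.5144 nickel × 0.4123 = 333.35048712 platinum
333.35048712 platinum × 2.661 = 887.04564622632 copper
Net change: 887.04564622632 − 1000 = -112.95435377368 copper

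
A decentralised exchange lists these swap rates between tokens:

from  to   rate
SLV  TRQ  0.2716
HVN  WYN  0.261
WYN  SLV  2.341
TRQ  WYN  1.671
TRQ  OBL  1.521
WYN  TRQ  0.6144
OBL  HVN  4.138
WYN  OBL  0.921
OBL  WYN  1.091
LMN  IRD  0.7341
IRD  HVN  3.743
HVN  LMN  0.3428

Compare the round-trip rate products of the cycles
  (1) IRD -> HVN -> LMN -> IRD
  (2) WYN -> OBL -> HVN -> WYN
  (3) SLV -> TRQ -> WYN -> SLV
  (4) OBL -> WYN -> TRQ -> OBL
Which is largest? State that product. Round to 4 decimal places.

1.0624

(1) 3.743 × 0.3428 × 0.7341 = 0.94192
(2) 0.921 × 4.138 × 0.261 = 0.99470
(3) 0.2716 × 1.671 × 2.341 = 1.06245
(4) 1.091 × 0.6144 × 1.521 = 1.01954
Highest is cycle (3) at 1.0624 (>1, arbitrage).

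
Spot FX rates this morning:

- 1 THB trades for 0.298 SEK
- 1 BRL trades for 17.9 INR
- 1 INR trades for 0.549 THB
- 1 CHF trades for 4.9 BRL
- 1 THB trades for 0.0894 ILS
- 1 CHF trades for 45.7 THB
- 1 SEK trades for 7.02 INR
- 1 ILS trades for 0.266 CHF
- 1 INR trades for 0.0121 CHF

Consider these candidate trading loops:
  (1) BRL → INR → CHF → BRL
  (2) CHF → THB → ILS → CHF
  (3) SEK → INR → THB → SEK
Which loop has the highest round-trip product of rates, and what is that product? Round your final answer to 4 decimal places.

(1) 17.9 × 0.0121 × 4.9 = 1.06129
(2) 45.7 × 0.0894 × 0.266 = 1.08676
(3) 7.02 × 0.549 × 0.298 = 1.14849
Highest is cycle (3) at 1.1485 (>1, arbitrage).

1.1485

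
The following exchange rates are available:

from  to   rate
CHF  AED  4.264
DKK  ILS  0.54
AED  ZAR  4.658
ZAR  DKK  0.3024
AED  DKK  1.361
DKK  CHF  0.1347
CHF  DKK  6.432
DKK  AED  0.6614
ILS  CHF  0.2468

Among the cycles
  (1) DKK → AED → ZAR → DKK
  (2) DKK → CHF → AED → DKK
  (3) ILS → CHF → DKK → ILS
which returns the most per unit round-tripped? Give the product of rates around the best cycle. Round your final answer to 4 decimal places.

(1) 0.6614 × 4.658 × 0.3024 = 0.93163
(2) 0.1347 × 4.264 × 1.361 = 0.78171
(3) 0.2468 × 6.432 × 0.54 = 0.85721
Highest is cycle (1) at 0.9316 (≤1, no arbitrage).

0.9316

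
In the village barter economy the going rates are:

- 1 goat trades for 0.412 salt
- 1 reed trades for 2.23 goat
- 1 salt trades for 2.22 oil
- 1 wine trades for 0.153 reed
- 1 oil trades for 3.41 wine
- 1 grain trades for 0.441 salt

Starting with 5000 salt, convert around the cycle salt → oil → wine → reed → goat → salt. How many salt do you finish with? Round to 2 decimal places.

5320.73

5000 salt × 2.22 = 11100 oil
11100 oil × 3.41 = 37851 wine
37851 wine × 0.153 = 5791.203 reed
5791.203 reed × 2.23 = 12914.38269 goat
12914.38269 goat × 0.412 = 5320.72566828 salt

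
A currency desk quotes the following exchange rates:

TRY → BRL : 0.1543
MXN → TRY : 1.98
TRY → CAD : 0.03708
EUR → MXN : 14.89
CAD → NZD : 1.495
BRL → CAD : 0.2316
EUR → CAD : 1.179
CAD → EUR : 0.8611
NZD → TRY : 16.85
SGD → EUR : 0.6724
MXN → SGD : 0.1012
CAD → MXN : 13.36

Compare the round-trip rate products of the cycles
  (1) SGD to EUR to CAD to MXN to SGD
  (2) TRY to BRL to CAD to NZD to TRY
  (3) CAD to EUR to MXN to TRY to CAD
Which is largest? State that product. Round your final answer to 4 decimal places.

1.0718

(1) 0.6724 × 1.179 × 13.36 × 0.1012 = 1.07184
(2) 0.1543 × 0.2316 × 1.495 × 16.85 = 0.90021
(3) 0.8611 × 14.89 × 1.98 × 0.03708 = 0.94135
Highest is cycle (1) at 1.0718 (>1, arbitrage).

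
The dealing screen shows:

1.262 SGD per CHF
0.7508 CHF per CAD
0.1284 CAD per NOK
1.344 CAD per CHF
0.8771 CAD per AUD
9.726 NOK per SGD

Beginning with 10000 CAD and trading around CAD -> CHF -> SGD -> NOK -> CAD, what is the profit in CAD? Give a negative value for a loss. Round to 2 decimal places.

10000 CAD × 0.7508 = 7508 CHF
7508 CHF × 1.262 = 9475.096 SGD
9475.096 SGD × 9.726 = 92154.783696 NOK
92154.783696 NOK × 0.1284 = 11832.6742265664 CAD
Net change: 11832.6742265664 − 10000 = 1832.6742265664 CAD

1832.67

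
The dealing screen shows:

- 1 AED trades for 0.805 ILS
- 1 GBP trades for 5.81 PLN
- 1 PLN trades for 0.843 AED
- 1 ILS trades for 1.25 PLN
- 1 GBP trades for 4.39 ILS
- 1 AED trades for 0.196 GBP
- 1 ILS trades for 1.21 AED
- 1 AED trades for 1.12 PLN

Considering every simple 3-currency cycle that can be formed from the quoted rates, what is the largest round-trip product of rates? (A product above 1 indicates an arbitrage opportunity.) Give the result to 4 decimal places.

ILS→AED→GBP→ILS: 1.21 × 0.196 × 4.39 = 1.04113
PLN→AED→GBP→PLN: 0.843 × 0.196 × 5.81 = 0.95997
PLN→AED→ILS→PLN: 0.843 × 0.805 × 1.25 = 0.84827
Maximum is ILS→AED→GBP→ILS at 1.0411; arbitrage exists.

1.0411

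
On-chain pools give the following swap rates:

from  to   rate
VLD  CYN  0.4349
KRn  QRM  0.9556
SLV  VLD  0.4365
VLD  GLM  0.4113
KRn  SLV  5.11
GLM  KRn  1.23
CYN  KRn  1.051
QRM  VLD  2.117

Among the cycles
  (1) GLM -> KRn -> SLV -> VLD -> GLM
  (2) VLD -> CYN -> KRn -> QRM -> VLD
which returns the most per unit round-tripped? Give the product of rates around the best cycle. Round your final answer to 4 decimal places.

(1) 1.23 × 5.11 × 0.4365 × 0.4113 = 1.12842
(2) 0.4349 × 1.051 × 0.9556 × 2.117 = 0.92468
Highest is cycle (1) at 1.1284 (>1, arbitrage).

1.1284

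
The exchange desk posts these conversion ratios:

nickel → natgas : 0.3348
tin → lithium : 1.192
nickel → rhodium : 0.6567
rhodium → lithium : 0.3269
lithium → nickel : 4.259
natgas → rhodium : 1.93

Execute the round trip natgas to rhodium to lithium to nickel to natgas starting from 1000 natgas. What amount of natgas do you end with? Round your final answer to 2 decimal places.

1000 natgas × 1.93 = 1930 rhodium
1930 rhodium × 0.3269 = 630.917 lithium
630.917 lithium × 4.259 = 2687.075503 nickel
2687.075503 nickel × 0.3348 = 899.6328784044 natgas

899.63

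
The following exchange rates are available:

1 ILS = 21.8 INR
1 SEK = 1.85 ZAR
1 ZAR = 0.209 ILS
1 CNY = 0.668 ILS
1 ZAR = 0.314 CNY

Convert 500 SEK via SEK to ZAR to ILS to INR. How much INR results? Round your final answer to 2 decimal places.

4214.49

500 SEK × 1.85 = 925 ZAR
925 ZAR × 0.209 = 193.325 ILS
193.325 ILS × 21.8 = 4214.485 INR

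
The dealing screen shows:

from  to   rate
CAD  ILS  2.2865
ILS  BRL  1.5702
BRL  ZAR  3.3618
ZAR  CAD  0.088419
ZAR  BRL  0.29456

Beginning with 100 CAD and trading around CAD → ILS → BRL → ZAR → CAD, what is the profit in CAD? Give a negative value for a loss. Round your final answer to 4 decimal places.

6.7195

100 CAD × 2.2865 = 228.65 ILS
228.65 ILS × 1.5702 = 359.02623 BRL
359.02623 BRL × 3.3618 = 1206.974380014 ZAR
1206.974380014 ZAR × 0.088419 = 106.719467706457866 CAD
Net change: 106.719467706457866 − 100 = 6.719467706457866 CAD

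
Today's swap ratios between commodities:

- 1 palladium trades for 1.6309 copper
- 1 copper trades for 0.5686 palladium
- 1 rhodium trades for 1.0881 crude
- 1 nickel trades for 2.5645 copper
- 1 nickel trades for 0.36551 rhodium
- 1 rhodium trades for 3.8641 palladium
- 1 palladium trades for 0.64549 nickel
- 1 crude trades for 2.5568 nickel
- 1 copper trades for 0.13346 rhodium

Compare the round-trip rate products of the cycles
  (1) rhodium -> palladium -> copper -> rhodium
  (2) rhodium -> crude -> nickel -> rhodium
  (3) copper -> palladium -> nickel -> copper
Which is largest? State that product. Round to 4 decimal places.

1.0169

(1) 3.8641 × 1.6309 × 0.13346 = 0.84106
(2) 1.0881 × 2.5568 × 0.36551 = 1.01687
(3) 0.5686 × 0.64549 × 2.5645 = 0.94124
Highest is cycle (2) at 1.0169 (>1, arbitrage).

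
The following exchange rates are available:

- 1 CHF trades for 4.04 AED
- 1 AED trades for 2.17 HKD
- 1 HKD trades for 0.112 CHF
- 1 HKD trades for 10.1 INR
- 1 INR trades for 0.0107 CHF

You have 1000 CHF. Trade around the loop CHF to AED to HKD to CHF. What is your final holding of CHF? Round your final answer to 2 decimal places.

1000 CHF × 4.04 = 4040 AED
4040 AED × 2.17 = 8766.8 HKD
8766.8 HKD × 0.112 = 981.8816 CHF

981.88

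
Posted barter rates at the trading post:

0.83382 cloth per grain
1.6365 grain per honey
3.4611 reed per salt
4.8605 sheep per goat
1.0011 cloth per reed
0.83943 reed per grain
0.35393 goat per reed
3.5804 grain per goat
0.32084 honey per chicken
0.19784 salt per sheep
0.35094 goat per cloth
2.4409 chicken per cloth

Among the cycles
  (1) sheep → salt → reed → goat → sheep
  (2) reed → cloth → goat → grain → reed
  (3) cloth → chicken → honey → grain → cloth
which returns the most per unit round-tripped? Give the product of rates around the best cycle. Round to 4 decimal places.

(1) 0.19784 × 3.4611 × 0.35393 × 4.8605 = 1.17795
(2) 1.0011 × 0.35094 × 3.5804 × 0.83943 = 1.05591
(3) 2.4409 × 0.32084 × 1.6365 × 0.83382 = 1.06863
Highest is cycle (1) at 1.1779 (>1, arbitrage).

1.1779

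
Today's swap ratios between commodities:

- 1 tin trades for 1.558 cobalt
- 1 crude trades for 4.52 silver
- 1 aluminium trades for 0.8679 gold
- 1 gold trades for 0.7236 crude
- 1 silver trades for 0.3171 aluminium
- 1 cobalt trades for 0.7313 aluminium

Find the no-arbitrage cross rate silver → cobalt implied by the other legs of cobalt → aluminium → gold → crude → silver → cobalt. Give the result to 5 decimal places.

Known legs of the cycle: 0.7313 × 0.8679 × 0.7236 × 4.52 = 2.07588004812144
For no arbitrage the full-cycle product must be 1, so the missing rate is 1 / 2.07588004812144 ≈ 0.4817234.

0.48172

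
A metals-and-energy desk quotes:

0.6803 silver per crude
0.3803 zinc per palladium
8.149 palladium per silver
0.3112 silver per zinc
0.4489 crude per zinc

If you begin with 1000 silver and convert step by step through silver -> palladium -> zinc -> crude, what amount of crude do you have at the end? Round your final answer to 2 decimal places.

1000 silver × 8.149 = 8149 palladium
8149 palladium × 0.3803 = 3099.0647 zinc
3099.0647 zinc × 0.4489 = 1391.17014383 crude

1391.17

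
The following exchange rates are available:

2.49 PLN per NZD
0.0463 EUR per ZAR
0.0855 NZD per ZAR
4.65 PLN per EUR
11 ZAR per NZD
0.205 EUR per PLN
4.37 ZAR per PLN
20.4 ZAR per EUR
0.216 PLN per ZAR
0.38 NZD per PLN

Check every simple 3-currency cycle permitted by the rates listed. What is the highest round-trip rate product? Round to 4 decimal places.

0.9408

ZAR→EUR→PLN→ZAR: 0.0463 × 4.65 × 4.37 = 0.94084
ZAR→NZD→PLN→ZAR: 0.0855 × 2.49 × 4.37 = 0.93035
ZAR→PLN→EUR→ZAR: 0.216 × 0.205 × 20.4 = 0.90331
ZAR→PLN→NZD→ZAR: 0.216 × 0.38 × 11 = 0.90288
Maximum is ZAR→EUR→PLN→ZAR at 0.9408; no arbitrage — every cycle loses value.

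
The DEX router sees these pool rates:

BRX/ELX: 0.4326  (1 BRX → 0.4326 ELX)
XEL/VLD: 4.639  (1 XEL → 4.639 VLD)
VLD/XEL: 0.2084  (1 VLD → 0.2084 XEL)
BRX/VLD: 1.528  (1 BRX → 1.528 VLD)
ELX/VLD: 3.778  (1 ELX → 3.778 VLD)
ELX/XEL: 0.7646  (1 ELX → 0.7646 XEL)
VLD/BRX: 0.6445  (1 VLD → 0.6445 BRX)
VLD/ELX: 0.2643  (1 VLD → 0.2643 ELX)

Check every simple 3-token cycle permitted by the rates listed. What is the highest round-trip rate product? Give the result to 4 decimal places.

1.0533

BRX→ELX→VLD→BRX: 0.4326 × 3.778 × 0.6445 = 1.05335
XEL→VLD→ELX→XEL: 4.639 × 0.2643 × 0.7646 = 0.93747
Maximum is BRX→ELX→VLD→BRX at 1.0533; arbitrage exists.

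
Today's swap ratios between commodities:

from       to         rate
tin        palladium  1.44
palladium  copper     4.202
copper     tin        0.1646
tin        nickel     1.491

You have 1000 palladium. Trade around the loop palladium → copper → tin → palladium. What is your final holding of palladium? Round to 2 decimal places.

1000 palladium × 4.202 = 4202 copper
4202 copper × 0.1646 = 691.6492 tin
691.6492 tin × 1.44 = 995.974848 palladium

995.97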